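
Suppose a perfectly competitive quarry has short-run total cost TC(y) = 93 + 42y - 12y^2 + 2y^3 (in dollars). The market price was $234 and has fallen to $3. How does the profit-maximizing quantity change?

MC = 42 - 24y + 6y^2; the shutdown threshold is min AVC = $24 (at y = 3).
At P = $234 ≥ min AVC, set P = MC on the rising branch: y = 8.
At P = $3 < min AVC = $24, price no longer covers variable cost at any output, so the firm shuts down: y = 0.

Output falls from 8 to 0 (the firm shuts down)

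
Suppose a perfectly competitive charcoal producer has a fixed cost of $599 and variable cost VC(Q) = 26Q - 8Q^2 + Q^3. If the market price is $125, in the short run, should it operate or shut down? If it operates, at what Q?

From TC, MC = TC'(Q) = 26 - 16Q + 3Q^2 and AVC = VC/Q = 26 - 8Q + Q^2.
AVC is minimized where dAVC/dQ = -8 + 2Q = 0, at Q = 4; min AVC = 26 - 8·4 + 4^2 = $10.
P = $125 exceeds min AVC = $10, so the firm stays open.
Set P = MC: 125 = 26 - 16Q + 3Q^2 → -99 - 16Q + 3Q^2 = 0. The roots are Q = -11/3 and Q = 9; the profit-maximizing output is on the rising part of MC, so Q* = 9.
Check: AVC at Q = 9 is $35 ≤ P, so revenue covers variable cost.
Profit = P·Q − TC = 125·9 − 914 = $211.

Produce at Q = 9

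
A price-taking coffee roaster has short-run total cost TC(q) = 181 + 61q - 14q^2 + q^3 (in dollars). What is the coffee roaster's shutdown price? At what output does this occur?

The firm shuts down when price falls below the minimum of average variable cost. AVC = VC/q = 61 - 14q + q^2.
At the minimum of AVC, MC = AVC. MC = 61 - 28q + 3q^2; setting MC = AVC gives 2q^2 - 14q = 0, so q = 7. min AVC = 12.
The firm shuts down for any P below $12.

$12 per unit, at q = 7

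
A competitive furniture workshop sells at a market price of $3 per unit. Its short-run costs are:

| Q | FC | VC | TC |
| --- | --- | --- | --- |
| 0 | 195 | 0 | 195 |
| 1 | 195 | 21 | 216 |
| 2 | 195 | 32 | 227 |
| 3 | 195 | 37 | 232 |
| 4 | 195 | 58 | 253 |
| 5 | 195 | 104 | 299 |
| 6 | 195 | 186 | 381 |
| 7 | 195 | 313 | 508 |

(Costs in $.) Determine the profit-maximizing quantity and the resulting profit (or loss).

Profit at each row (π = 3Q − TC): Q=0: -195; Q=1: -213; Q=2: -221; Q=3: -223; Q=4: -241; Q=5: -284; Q=6: -363; Q=7: -487.
Profit is highest at Q = 0. Equivalently, the lowest AVC in the table is 37/3 ≈ $12.33 at Q = 3, and P = $3 falls below it — price never covers variable cost, so the firm shuts down and loses only its fixed cost.

Q = 0 (shut down); profit = -$195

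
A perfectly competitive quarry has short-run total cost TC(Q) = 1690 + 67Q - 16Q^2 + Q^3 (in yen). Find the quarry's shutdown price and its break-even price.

AVC = 67 - 16Q + Q^2; minimized at Q = 8, giving min AVC = ¥3. That is the shutdown price.
ATC = 1690/Q + 67 - 16Q + Q^2. Setting dATC/dQ = −1690/Q^2 − 16 + 2Q = 0 gives Q = 13 (since 2·13^3 − 16·13^2 = 1690).
min ATC = 1690/13 + 67 − 16·13 + 13^2 = ¥158. That is the break-even price.
Between these two prices the firm operates at a loss; above ¥158 it earns a profit.

Shutdown price = ¥3; break-even price = ¥158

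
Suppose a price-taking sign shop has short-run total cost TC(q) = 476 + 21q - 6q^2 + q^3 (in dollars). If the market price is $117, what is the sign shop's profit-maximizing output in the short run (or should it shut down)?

Strip out fixed cost: VC = 21q - 6q^2 + q^3. Then AVC = 21 - 6q + q^2 and MC = 21 - 12q + 3q^2.
AVC is minimized where dAVC/dq = -6 + 2q = 0, at q = 3; min AVC = 21 - 6·3 + 3^2 = $12.
Since P = $117 ≥ min AVC = $12, price covers variable cost and the firm should produce.
P = MC gives -96 - 12q + 3q^2 = 0, with roots -4 and 8. Take the larger (rising MC): q* = 8.
Check: AVC at q = 8 is $37 ≤ P, so revenue covers variable cost.
Profit = P·q − TC = 117·8 − 772 = $164.

Produce at q = 8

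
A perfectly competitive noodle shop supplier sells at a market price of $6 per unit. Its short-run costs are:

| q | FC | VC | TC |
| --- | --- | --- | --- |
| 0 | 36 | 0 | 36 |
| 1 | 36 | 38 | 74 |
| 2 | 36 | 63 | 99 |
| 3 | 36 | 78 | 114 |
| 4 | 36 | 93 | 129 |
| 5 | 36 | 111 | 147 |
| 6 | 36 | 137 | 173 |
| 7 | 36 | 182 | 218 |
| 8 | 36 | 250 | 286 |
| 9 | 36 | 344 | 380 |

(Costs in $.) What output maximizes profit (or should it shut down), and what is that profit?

q = 0 (shut down); profit = -$36

Tabulate TR − TC: q=0: -36; q=1: -68; q=2: -87; q=3: -96; q=4: -105; q=5: -117; q=6: -137; q=7: -176; q=8: -238; q=9: -326.
Profit is highest at q = 0. Equivalently, the lowest AVC in the table is 111/5 ≈ $22.20 at q = 5, and P = $6 falls below it — price never covers variable cost, so the firm shuts down and loses only its fixed cost.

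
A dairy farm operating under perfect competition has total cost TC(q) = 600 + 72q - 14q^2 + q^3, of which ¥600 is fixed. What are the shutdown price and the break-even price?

AVC = 72 - 14q + q^2; minimized at q = 7, giving min AVC = ¥23. That is the shutdown price.
ATC = 600/q + 72 - 14q + q^2. Setting dATC/dq = −600/q^2 − 14 + 2q = 0 gives q = 10 (since 2·10^3 − 14·10^2 = 600).
min ATC = 600/10 + 72 − 14·10 + 10^2 = ¥92. That is the break-even price.
For ¥23 ≤ P < ¥92 the firm produces at a loss; below ¥23 it shuts down.

Shutdown price = ¥23; break-even price = ¥92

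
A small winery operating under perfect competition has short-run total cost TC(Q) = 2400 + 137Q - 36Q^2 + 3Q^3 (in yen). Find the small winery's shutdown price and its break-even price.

Shutdown price = ¥29; break-even price = ¥317

AVC = 137 - 36Q + 3Q^2; minimized at Q = 6, giving min AVC = ¥29. That is the shutdown price.
ATC = 2400/Q + 137 - 36Q + 3Q^2. Setting dATC/dQ = −2400/Q^2 − 36 + 6Q = 0 gives Q = 10 (since 6·10^3 − 36·10^2 = 2400).
min ATC = 2400/10 + 137 − 36·10 + 3·10^2 = ¥317. That is the break-even price.
For ¥29 ≤ P < ¥317 the firm produces at a loss; below ¥29 it shuts down.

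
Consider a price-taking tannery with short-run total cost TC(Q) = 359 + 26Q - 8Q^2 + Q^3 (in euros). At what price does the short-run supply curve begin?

The shutdown price is the minimum of AVC. VC = 26Q - 8Q^2 + Q^3, so AVC = 26 - 8Q + Q^2.
dAVC/dQ = -8 + 2Q = 0 gives Q = 4. min AVC = 26 - 8·4 + 4^2 = 10.
For P < €10 the firm produces nothing.

€10 per unit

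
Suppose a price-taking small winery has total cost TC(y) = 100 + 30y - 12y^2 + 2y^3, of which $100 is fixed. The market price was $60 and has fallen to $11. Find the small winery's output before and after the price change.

MC = 30 - 24y + 6y^2; the shutdown threshold is min AVC = $12 (at y = 3).
At P = $60 ≥ min AVC, set P = MC on the rising branch: y = 5.
At P = $11 < min AVC = $12, price no longer covers variable cost at any output, so the firm shuts down: y = 0.

Output falls from 5 to 0 (the firm shuts down)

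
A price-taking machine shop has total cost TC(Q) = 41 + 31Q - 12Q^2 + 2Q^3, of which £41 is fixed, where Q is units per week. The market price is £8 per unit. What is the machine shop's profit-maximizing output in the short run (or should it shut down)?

Variable cost is VC = 31Q - 12Q^2 + 2Q^3, so AVC = VC/Q = 31 - 12Q + 2Q^2 and MC = dTC/dQ = 31 - 24Q + 6Q^2.
AVC is minimized where dAVC/dQ = -12 + 4Q = 0, at Q = 3; min AVC = 31 - 12·3 + 2·3^2 = £13.
Since P = £8 < min AVC = £13, price fails to cover variable cost at any output.
Shutting down limits the loss to fixed cost, £41.

Shut down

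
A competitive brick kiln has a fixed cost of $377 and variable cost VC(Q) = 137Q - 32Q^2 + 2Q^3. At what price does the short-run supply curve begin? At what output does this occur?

The shutdown price is the minimum of AVC. VC = 137Q - 32Q^2 + 2Q^3, so AVC = 137 - 32Q + 2Q^2.
dAVC/dQ = -32 + 4Q = 0 gives Q = 8. min AVC = 137 - 32·8 + 2·8^2 = 9.
For P < $9 the firm produces nothing.

$9 per unit, at Q = 8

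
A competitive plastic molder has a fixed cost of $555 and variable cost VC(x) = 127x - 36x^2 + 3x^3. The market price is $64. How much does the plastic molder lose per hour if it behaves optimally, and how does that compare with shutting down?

AVC = 127 - 36x + 3x^2 has its minimum $19 at x = 6; price $64 clears that bar, so the firm operates.
With MC = 127 - 72x + 9x^2, P = MC on the upward-sloping part at x* = 7.
TR = 64·7 = 448. TC = 555 + 154 = 709. Profit = 448 − 709 = -$261.
Shutting down would mean losing the fixed cost of $555, so operating at a loss of $261 is better by $294.

Profit = -$261 at x = 7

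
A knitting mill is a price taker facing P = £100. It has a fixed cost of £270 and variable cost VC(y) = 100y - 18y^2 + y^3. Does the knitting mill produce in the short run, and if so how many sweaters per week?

Produce at y = 12

Strip out fixed cost: VC = 100y - 18y^2 + y^3. Then AVC = 100 - 18y + y^2 and MC = 100 - 36y + 3y^2.
The AVC parabola has its vertex at y = 18/2 = 9, where AVC = 100 - 18·9 + 9^2 = £19.
Since P = £100 ≥ min AVC = £19, price covers variable cost and the firm should produce.
P = MC gives -36y + 3y^2 = 0, with roots 0 and 12. Take the larger (rising MC): y* = 12.
Check: AVC at y = 12 is £28 ≤ P, so revenue covers variable cost.
Profit = P·y − TC = 100·12 − 606 = £594.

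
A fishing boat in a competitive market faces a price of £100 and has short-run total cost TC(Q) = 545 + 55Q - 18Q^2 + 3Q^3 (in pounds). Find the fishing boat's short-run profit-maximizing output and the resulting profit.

AVC = 55 - 18Q + 3Q^2; min AVC = £28 at Q = 3. Since P = £100 ≥ min AVC, the firm produces.
With MC = 55 - 36Q + 9Q^2, P = MC on the upward-sloping part at Q* = 5.
TR = 100·5 = 500. TC = 545 + 200 = 745. Profit = 500 − 745 = -£245.
That loss of £245 beats the £545 the firm would lose by shutting down; producing recovers £300 of fixed cost.

Profit = -£245 at Q = 5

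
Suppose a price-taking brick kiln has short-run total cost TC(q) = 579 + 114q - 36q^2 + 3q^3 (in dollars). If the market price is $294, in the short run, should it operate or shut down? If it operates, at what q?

Produce at q = 10

Variable cost is VC = 114q - 36q^2 + 3q^3, so AVC = VC/q = 114 - 36q + 3q^2 and MC = dTC/dq = 114 - 72q + 9q^2.
The AVC parabola has its vertex at q = 36/6 = 6, where AVC = 114 - 36·6 + 3·6^2 = $6.
Since P = $294 ≥ min AVC = $6, price covers variable cost and the firm should produce.
Set P = MC: 294 = 114 - 72q + 9q^2 → -180 - 72q + 9q^2 = 0. The roots are q = -2 and q = 10; the profit-maximizing output is on the rising part of MC, so q* = 10.
Check: AVC at q = 10 is $54 ≤ P, so revenue covers variable cost.
Profit = P·q − TC = 294·10 − 1119 = $1821.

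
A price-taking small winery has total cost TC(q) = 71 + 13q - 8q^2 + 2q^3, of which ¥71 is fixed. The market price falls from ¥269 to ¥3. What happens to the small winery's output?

MC = 13 - 16q + 6q^2; the shutdown threshold is min AVC = ¥5 (at q = 2).
With P = ¥269 above the shutdown price, P = MC gives q = 8.
At P = ¥3 < min AVC = ¥5, price no longer covers variable cost at any output, so the firm shuts down: q = 0.

Output falls from 8 to 0 (the firm shuts down)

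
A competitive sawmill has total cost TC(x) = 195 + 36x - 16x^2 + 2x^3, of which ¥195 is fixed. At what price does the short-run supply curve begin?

¥4 per unit

The shutdown price is the minimum of AVC. VC = 36x - 16x^2 + 2x^3, so AVC = 36 - 16x + 2x^2.
At the minimum of AVC, MC = AVC. MC = 36 - 32x + 6x^2; setting MC = AVC gives 4x^2 - 16x = 0, so x = 4. min AVC = 4.
The firm shuts down for any P below ¥4.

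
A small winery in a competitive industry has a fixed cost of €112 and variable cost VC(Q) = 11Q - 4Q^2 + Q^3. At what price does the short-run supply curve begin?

€7 per unit

The firm shuts down when price falls below the minimum of average variable cost. AVC = VC/Q = 11 - 4Q + Q^2.
At the minimum of AVC, MC = AVC. MC = 11 - 8Q + 3Q^2; setting MC = AVC gives 2Q^2 - 4Q = 0, so Q = 2. min AVC = 7.
The firm shuts down for any P below €7.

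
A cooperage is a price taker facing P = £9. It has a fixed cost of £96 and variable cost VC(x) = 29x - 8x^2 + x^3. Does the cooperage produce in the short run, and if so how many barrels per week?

Shut down

From TC, MC = TC'(x) = 29 - 16x + 3x^2 and AVC = VC/x = 29 - 8x + x^2.
The AVC parabola has its vertex at x = 8/2 = 4, where AVC = 29 - 8·4 + 4^2 = £13.
P = £9 lies below min AVC = £13; no output level covers variable cost.
Best response: produce nothing and absorb the £96 fixed cost.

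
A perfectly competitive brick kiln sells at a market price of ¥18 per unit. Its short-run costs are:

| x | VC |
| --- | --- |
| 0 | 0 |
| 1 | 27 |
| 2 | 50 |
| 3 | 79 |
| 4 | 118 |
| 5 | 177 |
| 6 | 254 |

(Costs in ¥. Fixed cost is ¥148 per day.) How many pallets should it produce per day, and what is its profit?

x = 0 (shut down); profit = -¥148

Tabulate TR − TC: x=0: -148; x=1: -157; x=2: -162; x=3: -173; x=4: -194; x=5: -235; x=6: -294.
Profit is highest at x = 0. Equivalently, the lowest AVC in the table is 50/2 ≈ ¥25 at x = 2, and P = ¥18 falls below it — price never covers variable cost, so the firm shuts down and loses only its fixed cost.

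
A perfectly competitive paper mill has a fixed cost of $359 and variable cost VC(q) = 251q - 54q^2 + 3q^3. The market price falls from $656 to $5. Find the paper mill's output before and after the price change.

Output falls from 15 to 0 (the firm shuts down)

AVC = 251 - 54q + 3q^2, minimized at q = 9 where min AVC = $8. MC = 251 - 108q + 9q^2.
With P = $656 above the shutdown price, P = MC gives q = 15.
At P = $5 < min AVC = $8, price no longer covers variable cost at any output, so the firm shuts down: q = 0.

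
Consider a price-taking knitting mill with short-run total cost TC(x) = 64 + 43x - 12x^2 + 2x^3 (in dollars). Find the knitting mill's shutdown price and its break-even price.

Shutdown price = min AVC. AVC = 43 - 12x + 2x^2, with vertex at x = 3 and minimum $25.
ATC = 64/x + 43 - 12x + 2x^2. Setting dATC/dx = −64/x^2 − 12 + 4x = 0 gives x = 4 (since 4·4^3 − 12·4^2 = 64).
min ATC = 64/4 + 43 − 12·4 + 2·4^2 = $43. That is the break-even price.
For $25 ≤ P < $43 the firm produces at a loss; below $25 it shuts down.

Shutdown price = $25; break-even price = $43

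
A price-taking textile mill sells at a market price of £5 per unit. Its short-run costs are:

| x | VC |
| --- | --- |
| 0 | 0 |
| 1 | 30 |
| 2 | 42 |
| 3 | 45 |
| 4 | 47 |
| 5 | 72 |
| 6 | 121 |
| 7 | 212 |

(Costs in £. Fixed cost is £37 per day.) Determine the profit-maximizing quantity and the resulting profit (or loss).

x = 0 (shut down); profit = -£37

Tabulate TR − TC: x=0: -37; x=1: -62; x=2: -69; x=3: -67; x=4: -64; x=5: -84; x=6: -128; x=7: -214.
Profit is highest at x = 0. Equivalently, the lowest AVC in the table is 47/4 ≈ £11.75 at x = 4, and P = £5 falls below it — price never covers variable cost, so the firm shuts down and loses only its fixed cost.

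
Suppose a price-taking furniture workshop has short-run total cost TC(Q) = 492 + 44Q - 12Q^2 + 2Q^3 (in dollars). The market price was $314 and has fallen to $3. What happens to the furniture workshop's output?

AVC = 44 - 12Q + 2Q^2, minimized at Q = 3 where min AVC = $26. MC = 44 - 24Q + 6Q^2.
At P = $314 ≥ min AVC, set P = MC on the rising branch: Q = 9.
At P = $3 < min AVC = $26, price no longer covers variable cost at any output, so the firm shuts down: Q = 0.

Output falls from 9 to 0 (the firm shuts down)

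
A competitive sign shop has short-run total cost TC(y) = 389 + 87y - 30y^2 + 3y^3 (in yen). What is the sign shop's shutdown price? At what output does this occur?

The shutdown price is the minimum of AVC. VC = 87y - 30y^2 + 3y^3, so AVC = 87 - 30y + 3y^2.
dAVC/dy = -30 + 6y = 0 gives y = 5. min AVC = 87 - 30·5 + 3·5^2 = 12.
The firm shuts down for any P below ¥12.

¥12 per unit, at y = 5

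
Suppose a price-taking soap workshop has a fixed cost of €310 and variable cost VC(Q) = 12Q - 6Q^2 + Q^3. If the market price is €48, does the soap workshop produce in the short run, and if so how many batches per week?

Produce at Q = 6

From TC, MC = TC'(Q) = 12 - 12Q + 3Q^2 and AVC = VC/Q = 12 - 6Q + Q^2.
The AVC parabola has its vertex at Q = 6/2 = 3, where AVC = 12 - 6·3 + 3^2 = €3.
P = €48 exceeds min AVC = €3, so the firm stays open.
Set P = MC: 48 = 12 - 12Q + 3Q^2 → -36 - 12Q + 3Q^2 = 0. The roots are Q = -2 and Q = 6; the profit-maximizing output is on the rising part of MC, so Q* = 6.
Check: AVC at Q = 6 is €12 ≤ P, so revenue covers variable cost.
Profit = P·Q − TC = 48·6 − 382 = -€94, a loss, but smaller than the €310 fixed cost the firm would lose by shutting down.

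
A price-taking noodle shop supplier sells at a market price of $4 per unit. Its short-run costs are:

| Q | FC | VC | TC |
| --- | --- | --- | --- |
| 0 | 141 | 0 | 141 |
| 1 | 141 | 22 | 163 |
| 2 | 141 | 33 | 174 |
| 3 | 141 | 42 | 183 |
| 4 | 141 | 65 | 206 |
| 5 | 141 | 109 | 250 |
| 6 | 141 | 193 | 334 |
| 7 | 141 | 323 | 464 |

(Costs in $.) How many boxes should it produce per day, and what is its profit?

Profit at each row (π = 4Q − TC): Q=0: -141; Q=1: -159; Q=2: -166; Q=3: -171; Q=4: -190; Q=5: -230; Q=6: -310; Q=7: -436.
Profit is highest at Q = 0. Equivalently, the lowest AVC in the table is 42/3 ≈ $14 at Q = 3, and P = $4 falls below it — price never covers variable cost, so the firm shuts down and loses only its fixed cost.

Q = 0 (shut down); profit = -$141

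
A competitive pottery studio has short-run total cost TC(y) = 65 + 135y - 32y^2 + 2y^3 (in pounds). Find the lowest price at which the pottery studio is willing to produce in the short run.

The shutdown price is the minimum of AVC. VC = 135y - 32y^2 + 2y^3, so AVC = 135 - 32y + 2y^2.
dAVC/dy = -32 + 4y = 0 gives y = 8. min AVC = 135 - 32·8 + 2·8^2 = 7.
For P < £7 the firm produces nothing.

£7 per unit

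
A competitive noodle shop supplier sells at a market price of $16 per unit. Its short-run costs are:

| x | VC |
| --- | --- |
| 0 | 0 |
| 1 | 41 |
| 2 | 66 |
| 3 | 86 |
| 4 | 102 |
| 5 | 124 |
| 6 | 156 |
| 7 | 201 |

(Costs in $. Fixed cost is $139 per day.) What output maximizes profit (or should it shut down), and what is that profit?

x = 0 (shut down); profit = -$139

Compute π = P·x − TC at each output: x=0: -139; x=1: -164; x=2: -173; x=3: -177; x=4: -177; x=5: -183; x=6: -199; x=7: -228.
Profit is highest at x = 0. Equivalently, the lowest AVC in the table is 124/5 ≈ $24.80 at x = 5, and P = $16 falls below it — price never covers variable cost, so the firm shuts down and loses only its fixed cost.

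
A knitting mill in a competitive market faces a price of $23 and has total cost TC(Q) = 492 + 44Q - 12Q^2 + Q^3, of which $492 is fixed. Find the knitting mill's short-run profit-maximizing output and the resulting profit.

AVC = 44 - 12Q + Q^2; min AVC = $8 at Q = 6. Since P = $23 ≥ min AVC, the firm produces.
With MC = 44 - 24Q + 3Q^2, P = MC on the upward-sloping part at Q* = 7.
TR = 23·7 = 161. TC = 492 + 63 = 555. Profit = 161 − 555 = -$394.
Shutting down would mean losing the fixed cost of $492, so operating at a loss of $394 is better by $98.

Profit = -$394 at Q = 7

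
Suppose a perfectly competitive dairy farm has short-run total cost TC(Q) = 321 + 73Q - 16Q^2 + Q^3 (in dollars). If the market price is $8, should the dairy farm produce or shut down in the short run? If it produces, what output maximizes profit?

Shut down

Variable cost is VC = 73Q - 16Q^2 + Q^3, so AVC = VC/Q = 73 - 16Q + Q^2 and MC = dTC/dQ = 73 - 32Q + 3Q^2.
The AVC parabola has its vertex at Q = 16/2 = 8, where AVC = 73 - 16·8 + 8^2 = $9.
Since P = $8 < min AVC = $9, price fails to cover variable cost at any output.
The firm minimizes its loss by shutting down and losing only its fixed cost of $321.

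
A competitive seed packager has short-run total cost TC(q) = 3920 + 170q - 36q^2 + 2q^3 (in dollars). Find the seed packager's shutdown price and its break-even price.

AVC = 170 - 36q + 2q^2; minimized at q = 9, giving min AVC = $8. That is the shutdown price.
ATC = 3920/q + 170 - 36q + 2q^2. Setting dATC/dq = −3920/q^2 − 36 + 4q = 0 gives q = 14 (since 4·14^3 − 36·14^2 = 3920).
min ATC = 3920/14 + 170 − 36·14 + 2·14^2 = $338. That is the break-even price.
For $8 ≤ P < $338 the firm produces at a loss; below $8 it shuts down.

Shutdown price = $8; break-even price = $338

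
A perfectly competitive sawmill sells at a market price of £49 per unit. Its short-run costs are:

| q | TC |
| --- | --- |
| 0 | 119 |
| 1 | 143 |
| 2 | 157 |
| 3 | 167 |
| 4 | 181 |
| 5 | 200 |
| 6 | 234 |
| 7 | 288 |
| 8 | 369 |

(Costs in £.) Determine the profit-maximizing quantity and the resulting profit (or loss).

q = 6; profit = £60

Profit at each row (π = 49q − TC): q=0: -119; q=1: -94; q=2: -59; q=3: -20; q=4: 15; q=5: 45; q=6: 60; q=7: 55; q=8: 23.
Profit is maximized at q = 6. AVC there is 115/6 = £19.17 ≤ P, so producing beats shutting down (which would give -£119).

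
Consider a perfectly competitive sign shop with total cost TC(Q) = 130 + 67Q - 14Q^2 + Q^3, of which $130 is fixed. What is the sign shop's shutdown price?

The shutdown price is the minimum of AVC. VC = 67Q - 14Q^2 + Q^3, so AVC = 67 - 14Q + Q^2.
At the minimum of AVC, MC = AVC. MC = 67 - 28Q + 3Q^2; setting MC = AVC gives 2Q^2 - 14Q = 0, so Q = 7. min AVC = 18.
The firm shuts down for any P below $18.

$18 per unit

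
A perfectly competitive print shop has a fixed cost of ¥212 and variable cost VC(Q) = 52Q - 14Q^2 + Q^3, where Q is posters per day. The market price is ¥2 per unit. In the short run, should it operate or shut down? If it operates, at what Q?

From TC, MC = TC'(Q) = 52 - 28Q + 3Q^2 and AVC = VC/Q = 52 - 14Q + Q^2.
The AVC parabola has its vertex at Q = 14/2 = 7, where AVC = 52 - 14·7 + 7^2 = ¥3.
With P < min AVC (¥2 < ¥3), every unit sold adds to the loss.
Shutting down limits the loss to fixed cost, ¥212.

Shut down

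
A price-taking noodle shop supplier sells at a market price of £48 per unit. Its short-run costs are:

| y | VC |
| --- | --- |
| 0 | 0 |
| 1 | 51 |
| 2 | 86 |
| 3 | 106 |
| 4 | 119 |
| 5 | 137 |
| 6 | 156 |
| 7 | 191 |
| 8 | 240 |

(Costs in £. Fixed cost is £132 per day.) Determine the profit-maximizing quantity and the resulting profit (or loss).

y = 7; profit = £13

Compute π = P·y − TC at each output: y=0: -132; y=1: -135; y=2: -122; y=3: -94; y=4: -59; y=5: -29; y=6: 0; y=7: 13; y=8: 12.
Profit is maximized at y = 7. AVC there is 191/7 = £27.29 ≤ P, so producing beats shutting down (which would give -£132).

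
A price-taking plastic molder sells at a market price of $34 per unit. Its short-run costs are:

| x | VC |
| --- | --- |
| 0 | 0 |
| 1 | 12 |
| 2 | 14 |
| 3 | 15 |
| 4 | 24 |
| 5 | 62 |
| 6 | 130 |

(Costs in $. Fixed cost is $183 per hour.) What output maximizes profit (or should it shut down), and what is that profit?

x = 4; profit = -$71

Profit at each row (π = 34x − TC): x=0: -183; x=1: -161; x=2: -129; x=3: -96; x=4: -71; x=5: -75; x=6: -109.
Profit is maximized at x = 4. AVC there is 24/4 = $6 ≤ P, so producing beats shutting down (which would give -$183).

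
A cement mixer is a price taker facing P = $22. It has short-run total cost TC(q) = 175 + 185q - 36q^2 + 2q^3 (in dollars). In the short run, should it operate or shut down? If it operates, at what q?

Shut down

From TC, MC = TC'(q) = 185 - 72q + 6q^2 and AVC = VC/q = 185 - 36q + 2q^2.
AVC hits its minimum where MC = AVC, at q = 9, giving min AVC = 185 - 36·9 + 2·9^2 = $23.
Since P = $22 < min AVC = $23, price fails to cover variable cost at any output.
Best response: produce nothing and absorb the $175 fixed cost.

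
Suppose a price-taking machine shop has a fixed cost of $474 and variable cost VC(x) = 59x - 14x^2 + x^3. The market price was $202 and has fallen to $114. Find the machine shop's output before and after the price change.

MC = 59 - 28x + 3x^2; the shutdown threshold is min AVC = $10 (at x = 7).
With P = $202 above the shutdown price, P = MC gives x = 13.
At P = $114 ≥ min AVC, set P = MC: x = 11. The firm stays open but cuts output.

Output falls from 13 to 11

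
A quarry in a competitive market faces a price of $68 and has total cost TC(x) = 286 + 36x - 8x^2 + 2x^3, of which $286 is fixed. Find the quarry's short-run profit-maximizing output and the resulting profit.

Profit = -$158 at x = 4

AVC = 36 - 8x + 2x^2 has its minimum $28 at x = 2; price $68 clears that bar, so the firm operates.
MC = 36 - 16x + 6x^2. Setting P = MC and taking the root on the rising branch gives x* = 4.
TR = 68·4 = 272. TC = 286 + 144 = 430. Profit = 272 − 430 = -$158.
That loss of $158 beats the $286 the firm would lose by shutting down; producing recovers $128 of fixed cost.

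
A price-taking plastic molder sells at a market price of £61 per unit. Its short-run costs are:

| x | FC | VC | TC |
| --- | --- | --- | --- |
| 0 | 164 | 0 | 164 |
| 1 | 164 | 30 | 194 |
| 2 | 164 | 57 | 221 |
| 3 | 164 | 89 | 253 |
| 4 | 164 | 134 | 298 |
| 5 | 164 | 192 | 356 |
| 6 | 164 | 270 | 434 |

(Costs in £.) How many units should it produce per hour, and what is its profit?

Tabulate TR − TC: x=0: -164; x=1: -133; x=2: -99; x=3: -70; x=4: -54; x=5: -51; x=6: -68.
Profit is maximized at x = 5. AVC there is 192/5 = £38.40 ≤ P, so producing beats shutting down (which would give -£164).

x = 5; profit = -£51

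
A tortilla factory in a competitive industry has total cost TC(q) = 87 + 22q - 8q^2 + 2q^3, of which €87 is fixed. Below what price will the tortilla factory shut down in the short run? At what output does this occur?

€14 per unit, at q = 2

Short-run supply begins at min AVC. From VC = 22q - 8q^2 + 2q^3, AVC = 22 - 8q + 2q^2.
dAVC/dq = -8 + 4q = 0 gives q = 2. min AVC = 22 - 8·2 + 2·2^2 = 14.
So the shutdown price is €14.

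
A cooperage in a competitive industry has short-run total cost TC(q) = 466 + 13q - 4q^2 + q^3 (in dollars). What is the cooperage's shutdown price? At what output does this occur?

$9 per unit, at q = 2

The shutdown price is the minimum of AVC. VC = 13q - 4q^2 + q^3, so AVC = 13 - 4q + q^2.
dAVC/dq = -4 + 2q = 0 gives q = 2. min AVC = 13 - 4·2 + 2^2 = 9.
The firm shuts down for any P below $9.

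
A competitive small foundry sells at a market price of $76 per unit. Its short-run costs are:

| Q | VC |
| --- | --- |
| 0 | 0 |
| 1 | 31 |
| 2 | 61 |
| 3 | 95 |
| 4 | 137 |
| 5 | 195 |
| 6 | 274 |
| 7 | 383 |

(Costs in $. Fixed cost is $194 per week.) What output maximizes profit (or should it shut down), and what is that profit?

Profit at each row (π = 76Q − TC): Q=0: -194; Q=1: -149; Q=2: -103; Q=3: -61; Q=4: -27; Q=5: -9; Q=6: -12; Q=7: -45.
Profit is maximized at Q = 5. AVC there is 195/5 = $39 ≤ P, so producing beats shutting down (which would give -$194).

Q = 5; profit = -$9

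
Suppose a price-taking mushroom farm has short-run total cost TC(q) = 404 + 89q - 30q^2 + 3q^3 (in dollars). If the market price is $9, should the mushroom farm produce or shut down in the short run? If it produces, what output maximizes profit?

Variable cost is VC = 89q - 30q^2 + 3q^3, so AVC = VC/q = 89 - 30q + 3q^2 and MC = dTC/dq = 89 - 60q + 9q^2.
AVC is minimized where dAVC/dq = -30 + 6q = 0, at q = 5; min AVC = 89 - 30·5 + 3·5^2 = $14.
Since P = $9 < min AVC = $14, price fails to cover variable cost at any output.
Shutting down limits the loss to fixed cost, $404.

Shut down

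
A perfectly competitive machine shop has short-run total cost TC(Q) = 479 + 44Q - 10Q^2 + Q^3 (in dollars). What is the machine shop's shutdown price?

$19 per unit

Short-run supply begins at min AVC. From VC = 44Q - 10Q^2 + Q^3, AVC = 44 - 10Q + Q^2.
At the minimum of AVC, MC = AVC. MC = 44 - 20Q + 3Q^2; setting MC = AVC gives 2Q^2 - 10Q = 0, so Q = 5. min AVC = 19.
So the shutdown price is $19.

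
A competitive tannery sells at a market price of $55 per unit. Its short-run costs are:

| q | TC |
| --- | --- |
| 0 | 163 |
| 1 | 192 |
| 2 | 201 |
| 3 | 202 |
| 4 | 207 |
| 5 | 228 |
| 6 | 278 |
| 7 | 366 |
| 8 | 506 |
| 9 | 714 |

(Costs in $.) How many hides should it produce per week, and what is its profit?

Profit at each row (π = 55q − TC): q=0: -163; q=1: -137; q=2: -91; q=3: -37; q=4: 13; q=5: 47; q=6: 52; q=7: 19; q=8: -66; q=9: -219.
Profit is maximized at q = 6. AVC there is 115/6 = $19.17 ≤ P, so producing beats shutting down (which would give -$163).

q = 6; profit = $52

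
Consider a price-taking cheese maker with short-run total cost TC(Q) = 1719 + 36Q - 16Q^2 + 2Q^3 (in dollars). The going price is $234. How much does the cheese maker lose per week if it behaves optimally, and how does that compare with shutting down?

AVC = 36 - 16Q + 2Q^2; min AVC = $4 at Q = 4. Since P = $234 ≥ min AVC, the firm produces.
With MC = 36 - 32Q + 6Q^2, P = MC on the upward-sloping part at Q* = 9.
TR = 234·9 = 2106. TC = 1719 + 486 = 2205. Profit = 2106 − 2205 = -$99.
Shutting down would mean losing the fixed cost of $1719, so operating at a loss of $99 is better by $1620.

Profit = -$99 at Q = 9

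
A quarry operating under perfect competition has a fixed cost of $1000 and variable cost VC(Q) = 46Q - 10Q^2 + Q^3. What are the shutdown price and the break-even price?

Shutdown price = min AVC. AVC = 46 - 10Q + Q^2, with vertex at Q = 5 and minimum $21.
ATC = 1000/Q + 46 - 10Q + Q^2. Setting dATC/dQ = −1000/Q^2 − 10 + 2Q = 0 gives Q = 10 (since 2·10^3 − 10·10^2 = 1000).
min ATC = 1000/10 + 46 − 10·10 + 10^2 = $146. That is the break-even price.
Between these two prices the firm operates at a loss; above $146 it earns a profit.

Shutdown price = $21; break-even price = $146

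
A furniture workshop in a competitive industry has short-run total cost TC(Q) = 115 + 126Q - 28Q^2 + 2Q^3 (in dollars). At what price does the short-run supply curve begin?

The shutdown price is the minimum of AVC. VC = 126Q - 28Q^2 + 2Q^3, so AVC = 126 - 28Q + 2Q^2.
dAVC/dQ = -28 + 4Q = 0 gives Q = 7. min AVC = 126 - 28·7 + 2·7^2 = 28.
For P < $28 the firm produces nothing.

$28 per unit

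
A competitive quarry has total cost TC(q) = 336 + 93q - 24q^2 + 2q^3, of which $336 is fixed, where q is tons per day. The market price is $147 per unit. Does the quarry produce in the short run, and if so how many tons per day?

Variable cost is VC = 93q - 24q^2 + 2q^3, so AVC = VC/q = 93 - 24q + 2q^2 and MC = dTC/dq = 93 - 48q + 6q^2.
AVC is minimized where dAVC/dq = -24 + 4q = 0, at q = 6; min AVC = 93 - 24·6 + 2·6^2 = $21.
P = $147 exceeds min AVC = $21, so the firm stays open.
P = MC gives -54 - 48q + 6q^2 = 0, with roots -1 and 9. Take the larger (rising MC): q* = 9.
Check: AVC at q = 9 is $39 ≤ P, so revenue covers variable cost.
Profit = P·q − TC = 147·9 − 687 = $636.

Produce at q = 9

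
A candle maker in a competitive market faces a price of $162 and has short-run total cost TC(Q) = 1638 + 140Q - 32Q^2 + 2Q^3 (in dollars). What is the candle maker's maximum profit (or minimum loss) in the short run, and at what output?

AVC = 140 - 32Q + 2Q^2; min AVC = $12 at Q = 8. Since P = $162 ≥ min AVC, the firm produces.
With MC = 140 - 64Q + 6Q^2, P = MC on the upward-sloping part at Q* = 11.
TR = 162·11 = 1782. TC = 1638 + 330 = 1968. Profit = 1782 − 1968 = -$186.
Shutting down would mean losing the fixed cost of $1638, so operating at a loss of $186 is better by $1452.

Profit = -$186 at Q = 11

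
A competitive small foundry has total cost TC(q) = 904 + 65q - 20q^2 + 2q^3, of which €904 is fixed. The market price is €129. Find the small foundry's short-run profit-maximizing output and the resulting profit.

Profit = -€136 at q = 8

AVC = 65 - 20q + 2q^2; min AVC = €15 at q = 5. Since P = €129 ≥ min AVC, the firm produces.
With MC = 65 - 40q + 6q^2, P = MC on the upward-sloping part at q* = 8.
TR = 129·8 = 1032. TC = 904 + 264 = 1168. Profit = 1032 − 1168 = -€136.
That loss of €136 beats the €904 the firm would lose by shutting down; producing recovers €768 of fixed cost.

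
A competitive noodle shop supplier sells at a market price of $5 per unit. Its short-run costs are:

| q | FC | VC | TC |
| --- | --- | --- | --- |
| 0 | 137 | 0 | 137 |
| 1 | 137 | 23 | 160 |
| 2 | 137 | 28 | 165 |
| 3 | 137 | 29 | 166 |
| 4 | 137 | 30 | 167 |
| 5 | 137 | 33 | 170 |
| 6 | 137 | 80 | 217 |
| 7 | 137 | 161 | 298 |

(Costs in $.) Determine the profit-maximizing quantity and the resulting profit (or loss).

Tabulate TR − TC: q=0: -137; q=1: -155; q=2: -155; q=3: -151; q=4: -147; q=5: -145; q=6: -187; q=7: -263.
Profit is highest at q = 0. Equivalently, the lowest AVC in the table is 33/5 ≈ $6.60 at q = 5, and P = $5 falls below it — price never covers variable cost, so the firm shuts down and loses only its fixed cost.

q = 0 (shut down); profit = -$137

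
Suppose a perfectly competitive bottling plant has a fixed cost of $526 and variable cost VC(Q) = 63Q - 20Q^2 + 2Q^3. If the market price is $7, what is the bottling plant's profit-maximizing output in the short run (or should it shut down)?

Shut down

Variable cost is VC = 63Q - 20Q^2 + 2Q^3, so AVC = VC/Q = 63 - 20Q + 2Q^2 and MC = dTC/dQ = 63 - 40Q + 6Q^2.
AVC hits its minimum where MC = AVC, at Q = 5, giving min AVC = 63 - 20·5 + 2·5^2 = $13.
P = $7 lies below min AVC = $13; no output level covers variable cost.
Shutting down limits the loss to fixed cost, $526.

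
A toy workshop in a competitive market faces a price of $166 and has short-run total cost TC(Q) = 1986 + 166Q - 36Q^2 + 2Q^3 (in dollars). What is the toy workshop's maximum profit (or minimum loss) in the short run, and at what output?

AVC = 166 - 36Q + 2Q^2 has its minimum $4 at Q = 9; price $166 clears that bar, so the firm operates.
With MC = 166 - 72Q + 6Q^2, P = MC on the upward-sloping part at Q* = 12.
TR = 166·12 = 1992. TC = 1986 + 264 = 2250. Profit = 1992 − 2250 = -$258.
Shutting down would mean losing the fixed cost of $1986, so operating at a loss of $258 is better by $1728.

Profit = -$258 at Q = 12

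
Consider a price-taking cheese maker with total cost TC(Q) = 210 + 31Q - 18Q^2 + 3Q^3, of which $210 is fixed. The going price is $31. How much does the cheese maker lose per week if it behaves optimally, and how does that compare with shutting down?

AVC = 31 - 18Q + 3Q^2 has its minimum $4 at Q = 3; price $31 clears that bar, so the firm operates.
MC = 31 - 36Q + 9Q^2. Setting P = MC and taking the root on the rising branch gives Q* = 4.
TR = 31·4 = 124. TC = 210 + 28 = 238. Profit = 124 − 238 = -$114.
By producing, the firm covers all variable cost plus $96 of fixed cost; shutting down would lose the full $210.

Profit = -$114 at Q = 4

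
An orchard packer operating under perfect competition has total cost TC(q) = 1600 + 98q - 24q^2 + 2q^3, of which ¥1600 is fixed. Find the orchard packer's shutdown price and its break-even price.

Shutdown price = ¥26; break-even price = ¥218

Shutdown price = min AVC. AVC = 98 - 24q + 2q^2, with vertex at q = 6 and minimum ¥26.
ATC = 1600/q + 98 - 24q + 2q^2. Setting dATC/dq = −1600/q^2 − 24 + 4q = 0 gives q = 10 (since 4·10^3 − 24·10^2 = 1600).
min ATC = 1600/10 + 98 − 24·10 + 2·10^2 = ¥218. That is the break-even price.
Between these two prices the firm operates at a loss; above ¥218 it earns a profit.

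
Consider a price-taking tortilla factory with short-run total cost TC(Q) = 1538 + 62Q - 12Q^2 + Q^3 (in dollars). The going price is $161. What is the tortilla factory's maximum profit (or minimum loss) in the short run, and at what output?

Profit = -$328 at Q = 11

AVC = 62 - 12Q + Q^2; min AVC = $26 at Q = 6. Since P = $161 ≥ min AVC, the firm produces.
MC = 62 - 24Q + 3Q^2. Setting P = MC and taking the root on the rising branch gives Q* = 11.
TR = 161·11 = 1771. TC = 1538 + 561 = 2099. Profit = 1771 − 2099 = -$328.
That loss of $328 beats the $1538 the firm would lose by shutting down; producing recovers $1210 of fixed cost.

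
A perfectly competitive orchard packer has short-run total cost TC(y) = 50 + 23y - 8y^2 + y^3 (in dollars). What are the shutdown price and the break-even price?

AVC = 23 - 8y + y^2; minimized at y = 4, giving min AVC = $7. That is the shutdown price.
ATC = 50/y + 23 - 8y + y^2. Setting dATC/dy = −50/y^2 − 8 + 2y = 0 gives y = 5 (since 2·5^3 − 8·5^2 = 50).
min ATC = 50/5 + 23 − 8·5 + 5^2 = $18. That is the break-even price.
Between these two prices the firm operates at a loss; above $18 it earns a profit.

Shutdown price = $7; break-even price = $18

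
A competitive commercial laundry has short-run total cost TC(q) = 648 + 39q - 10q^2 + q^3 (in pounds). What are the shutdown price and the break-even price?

Shutdown price = £14; break-even price = £102

Shutdown price = min AVC. AVC = 39 - 10q + q^2, with vertex at q = 5 and minimum £14.
ATC = 648/q + 39 - 10q + q^2. Setting dATC/dq = −648/q^2 − 10 + 2q = 0 gives q = 9 (since 2·9^3 − 10·9^2 = 648).
min ATC = 648/9 + 39 − 10·9 + 9^2 = £102. That is the break-even price.
For £14 ≤ P < £102 the firm produces at a loss; below £14 it shuts down.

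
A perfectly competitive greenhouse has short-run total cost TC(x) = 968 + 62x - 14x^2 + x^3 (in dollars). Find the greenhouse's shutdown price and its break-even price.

Shutdown price = $13; break-even price = $117

AVC = 62 - 14x + x^2; minimized at x = 7, giving min AVC = $13. That is the shutdown price.
ATC = 968/x + 62 - 14x + x^2. Setting dATC/dx = −968/x^2 − 14 + 2x = 0 gives x = 11 (since 2·11^3 − 14·11^2 = 968).
min ATC = 968/11 + 62 − 14·11 + 11^2 = $117. That is the break-even price.
Between these two prices the firm operates at a loss; above $117 it earns a profit.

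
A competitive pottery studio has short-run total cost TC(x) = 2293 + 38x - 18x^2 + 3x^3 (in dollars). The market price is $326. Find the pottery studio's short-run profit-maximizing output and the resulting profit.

Profit = -$373 at x = 8

AVC = 38 - 18x + 3x^2; min AVC = $11 at x = 3. Since P = $326 ≥ min AVC, the firm produces.
MC = 38 - 36x + 9x^2. Setting P = MC and taking the root on the rising branch gives x* = 8.
TR = 326·8 = 2608. TC = 2293 + 688 = 2981. Profit = 2608 − 2981 = -$373.
Shutting down would mean losing the fixed cost of $2293, so operating at a loss of $373 is better by $1920.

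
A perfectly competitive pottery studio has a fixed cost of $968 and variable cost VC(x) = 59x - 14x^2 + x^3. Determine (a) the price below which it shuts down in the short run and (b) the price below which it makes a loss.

Shutdown price = min AVC. AVC = 59 - 14x + x^2, with vertex at x = 7 and minimum $10.
ATC = 968/x + 59 - 14x + x^2. Setting dATC/dx = −968/x^2 − 14 + 2x = 0 gives x = 11 (since 2·11^3 − 14·11^2 = 968).
min ATC = 968/11 + 59 − 14·11 + 11^2 = $114. That is the break-even price.
Between these two prices the firm operates at a loss; above $114 it earns a profit.

Shutdown price = $10; break-even price = $114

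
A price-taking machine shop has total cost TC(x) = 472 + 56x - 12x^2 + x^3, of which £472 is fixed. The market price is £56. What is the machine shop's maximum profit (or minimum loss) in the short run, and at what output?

AVC = 56 - 12x + x^2; min AVC = £20 at x = 6. Since P = £56 ≥ min AVC, the firm produces.
With MC = 56 - 24x + 3x^2, P = MC on the upward-sloping part at x* = 8.
TR = 56·8 = 448. TC = 472 + 192 = 664. Profit = 448 − 664 = -£216.
Shutting down would mean losing the fixed cost of £472, so operating at a loss of £216 is better by £256.

Profit = -£216 at x = 8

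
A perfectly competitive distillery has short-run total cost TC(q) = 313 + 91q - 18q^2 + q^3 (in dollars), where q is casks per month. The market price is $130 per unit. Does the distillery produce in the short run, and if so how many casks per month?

Produce at q = 13

Variable cost is VC = 91q - 18q^2 + q^3, so AVC = VC/q = 91 - 18q + q^2 and MC = dTC/dq = 91 - 36q + 3q^2.
AVC hits its minimum where MC = AVC, at q = 9, giving min AVC = 91 - 18·9 + 9^2 = $10.
P = $130 exceeds min AVC = $10, so the firm stays open.
Set P = MC: 130 = 91 - 36q + 3q^2 → -39 - 36q + 3q^2 = 0. The roots are q = -1 and q = 13; the profit-maximizing output is on the rising part of MC, so q* = 13.
Check: AVC at q = 13 is $26 ≤ P, so revenue covers variable cost.
Profit = P·q − TC = 130·13 − 651 = $1039.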